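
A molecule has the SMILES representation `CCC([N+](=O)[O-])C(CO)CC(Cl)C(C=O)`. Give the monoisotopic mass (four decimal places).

Atom tally by fragment:
  CH3 → C:1 H:3
  CH2 → C:1 H:2
  CH(NO2) → C:1 H:1 N:1 O:2
  CH(CH2OH) → C:2 H:4 O:1
  CH2 → C:1 H:2
  CH(Cl) → C:1 H:1 Cl:1
  CH2CHO → C:2 H:3 O:1
Element totals:
  C: 9
  H: 16
  Cl: 1
  N: 1
  O: 4
Molecular formula: C9H16ClNO4.
  M = 9(12.0) + 16(1.007825) + 34.968853 + 14.003074 + 4(15.994915)
    = 108.000000 + 16.125200 + 34.968853 + 14.003074 + 63.979660 = 237.076787

237.0768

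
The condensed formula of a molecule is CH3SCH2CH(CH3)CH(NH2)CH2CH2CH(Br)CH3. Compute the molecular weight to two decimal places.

254.23 g/mol

Atom tally by fragment:
  CH3SCH2 → C:2 H:5 S:1
  CH(CH3) → C:2 H:4
  CH(NH2) → C:1 H:3 N:1
  CH2 → C:1 H:2
  CH2 → C:1 H:2
  CH(Br) → C:1 H:1 Br:1
  CH3 → C:1 H:3
Element totals:
  C: 9
  H: 20
  Br: 1
  N: 1
  S: 1
Molecular formula: C9H20BrNS.
  M = 9(12.011) + 20(1.008) + 79.904 + 14.007 + 32.06
    = 108.099 + 20.160 + 79.904 + 14.007 + 32.060 = 254.230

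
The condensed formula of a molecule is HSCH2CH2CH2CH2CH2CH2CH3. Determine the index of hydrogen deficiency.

Element totals:
  C: 7
  H: 16
  S: 1
Molecular formula: C7H16S.
DoU = (2C + 2 + N − H − X) / 2 = (2·7 + 2 + 0 − 16 − 0) / 2 = 0.

0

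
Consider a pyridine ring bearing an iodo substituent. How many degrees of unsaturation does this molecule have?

Atom tally by fragment:
  pyridine ring core → C:5 H:5 N:1
  (− 1 ring H displaced by substituents)
  + I → I:1
Element totals:
  C: 5
  H: 4
  I: 1
  N: 1
Molecular formula: C5H4IN.
DoU = (2C + 2 + N − H − X) / 2 = (2·5 + 2 + 1 − 4 − 1) / 2 = 4.

4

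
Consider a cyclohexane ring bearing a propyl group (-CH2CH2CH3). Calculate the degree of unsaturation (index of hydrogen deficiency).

1

Atom tally by fragment:
  cyclohexane ring core → C:6 H:12
  (− 1 ring H displaced by substituents)
  + CH2CH2CH3 → C:3 H:7
Element totals:
  C: 9
  H: 18
Molecular formula: C9H18.
DoU = (2C + 2 + N − H − X) / 2 = (2·9 + 2 + 0 − 18 − 0) / 2 = 1.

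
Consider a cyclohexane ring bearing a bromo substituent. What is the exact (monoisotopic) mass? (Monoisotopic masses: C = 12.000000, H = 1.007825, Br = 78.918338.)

Atom tally by fragment:
  cyclohexane ring core → C:6 H:12
  (− 1 ring H displaced by substituents)
  + Br → Br:1
Element totals:
  C: 6
  H: 11
  Br: 1
Molecular formula: C6H11Br.
  M = 6(12.0) + 11(1.007825) + 78.918338
    = 72.000000 + 11.086075 + 78.918338 = 162.004413

162.0044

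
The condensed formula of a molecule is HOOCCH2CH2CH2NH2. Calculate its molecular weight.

103.12 g/mol

Atom tally by fragment:
  HOOCCH2 → C:2 H:3 O:2
  CH2 → C:1 H:2
  CH2NH2 → C:1 H:4 N:1
Element totals:
  C: 4
  H: 9
  N: 1
  O: 2
Molecular formula: C4H9NO2.
  M = 4(12.011) + 9(1.008) + 14.007 + 2(15.999)
    = 48.044 + 9.072 + 14.007 + 31.998 = 103.121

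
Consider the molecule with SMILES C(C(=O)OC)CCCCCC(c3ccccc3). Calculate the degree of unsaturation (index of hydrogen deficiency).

Atom tally by fragment:
  CH3OOCCH2 → C:3 H:5 O:2
  CH2 → C:1 H:2
  CH2 → C:1 H:2
  CH2 → C:1 H:2
  CH2 → C:1 H:2
  CH2 → C:1 H:2
  CH2C6H5 → C:7 H:7
Element totals:
  C: 15
  H: 22
  O: 2
Molecular formula: C15H22O2.
DoU = (2C + 2 + N − H − X) / 2 = (2·15 + 2 + 0 − 22 − 0) / 2 = 5.

5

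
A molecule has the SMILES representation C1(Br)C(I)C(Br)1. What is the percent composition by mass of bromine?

49.06%

Atom tally by fragment:
  cyclopropane ring core → C:3 H:6
  (− 3 ring H displaced by substituents)
  + Br → Br:1
  + I → I:1
  + Br → Br:1
Element totals:
  C: 3
  H: 3
  Br: 2
  I: 1
Molecular formula: C3H3Br2I.
Molar mass = 325.769 g/mol.
Mass from Br: 2 × 79.904 = 159.808 g/mol.
%Br = 159.808 / 325.769 × 100 = 49.06%.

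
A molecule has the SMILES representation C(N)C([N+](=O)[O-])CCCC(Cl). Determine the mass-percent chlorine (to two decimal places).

19.63%

Atom tally by fragment:
  H2NCH2 → C:1 H:4 N:1
  CH(NO2) → C:1 H:1 N:1 O:2
  CH2 → C:1 H:2
  CH2 → C:1 H:2
  CH2 → C:1 H:2
  CH2Cl → C:1 H:2 Cl:1
Element totals:
  C: 6
  H: 13
  Cl: 1
  N: 2
  O: 2
Molecular formula: C6H13ClN2O2.
Molar mass = 180.632 g/mol.
Mass from Cl: 1 × 35.45 = 35.450 g/mol.
%Cl = 35.450 / 180.632 × 100 = 19.63%.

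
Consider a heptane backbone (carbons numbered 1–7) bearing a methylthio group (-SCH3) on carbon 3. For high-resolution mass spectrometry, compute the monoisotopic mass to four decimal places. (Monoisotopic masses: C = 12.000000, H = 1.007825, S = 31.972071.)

146.1129

Atom tally by fragment:
  CH3 → C:1 H:3
  CH2 → C:1 H:2
  CH(SCH3) → C:2 H:4 S:1
  CH2 → C:1 H:2
  CH2 → C:1 H:2
  CH2 → C:1 H:2
  CH3 → C:1 H:3
Element totals:
  C: 8
  H: 18
  S: 1
Molecular formula: C8H18S.
  M = 8(12.0) + 18(1.007825) + 31.972071
    = 96.000000 + 18.140850 + 31.972071 = 146.112921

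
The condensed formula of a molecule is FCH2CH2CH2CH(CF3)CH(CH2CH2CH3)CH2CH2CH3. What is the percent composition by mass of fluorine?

31.36%

Atom tally by fragment:
  FCH2 → C:1 H:2 F:1
  CH2 → C:1 H:2
  CH2 → C:1 H:2
  CH(CF3) → C:2 H:1 F:3
  CH(CH2CH2CH3) → C:4 H:8
  CH2 → C:1 H:2
  CH2 → C:1 H:2
  CH3 → C:1 H:3
Element totals:
  C: 12
  H: 22
  F: 4
Molecular formula: C12H22F4.
Molar mass = 242.300 g/mol.
Mass from F: 4 × 18.998 = 75.992 g/mol.
%F = 75.992 / 242.300 × 100 = 31.36%.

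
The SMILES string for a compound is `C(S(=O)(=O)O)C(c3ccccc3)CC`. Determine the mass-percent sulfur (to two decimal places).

14.96%

Atom tally by fragment:
  HO3SCH2 → C:1 H:3 S:1 O:3
  CH(C6H5) → C:7 H:6
  CH2 → C:1 H:2
  CH3 → C:1 H:3
Element totals:
  C: 10
  H: 14
  O: 3
  S: 1
Molecular formula: C10H14O3S.
Molar mass = 214.279 g/mol.
Mass from S: 1 × 32.06 = 32.060 g/mol.
%S = 32.060 / 214.279 × 100 = 14.96%.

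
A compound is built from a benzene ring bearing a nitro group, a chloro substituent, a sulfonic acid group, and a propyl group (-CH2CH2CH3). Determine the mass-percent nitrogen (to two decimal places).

5.01%

Atom tally by fragment:
  benzene ring core → C:6 H:6
  (− 4 ring H displaced by substituents)
  + NO2 → N:1 O:2
  + Cl → Cl:1
  + SO3H → S:1 O:3 H:1
  + CH2CH2CH3 → C:3 H:7
Element totals:
  C: 9
  H: 10
  Cl: 1
  N: 1
  O: 5
  S: 1
Molecular formula: C9H10ClNO5S.
Molar mass = 279.691 g/mol.
Mass from N: 1 × 14.007 = 14.007 g/mol.
%N = 14.007 / 279.691 × 100 = 5.01%.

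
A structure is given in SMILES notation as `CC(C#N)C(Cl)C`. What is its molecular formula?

C5H8ClN

Atom tally by fragment:
  CH3 → C:1 H:3
  CH(CN) → C:2 H:1 N:1
  CH(Cl) → C:1 H:1 Cl:1
  CH3 → C:1 H:3
Element totals:
  C: 5
  H: 8
  Cl: 1
  N: 1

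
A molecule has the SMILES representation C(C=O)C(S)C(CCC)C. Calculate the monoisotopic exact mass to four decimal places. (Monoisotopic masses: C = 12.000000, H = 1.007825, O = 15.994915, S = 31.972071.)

160.0922

Atom tally by fragment:
  OHCCH2 → C:2 H:3 O:1
  CH(SH) → C:1 H:2 S:1
  CH(CH2CH2CH3) → C:4 H:8
  CH3 → C:1 H:3
Element totals:
  C: 8
  H: 16
  O: 1
  S: 1
Molecular formula: C8H16OS.
  M = 8(12.0) + 16(1.007825) + 15.994915 + 31.972071
    = 96.000000 + 16.125200 + 15.994915 + 31.972071 = 160.092186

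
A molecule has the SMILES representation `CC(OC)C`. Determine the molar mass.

74.12 g/mol

Atom tally by fragment:
  CH3 → C:1 H:3
  CH(OCH3) → C:2 H:4 O:1
  CH3 → C:1 H:3
Element totals:
  C: 4
  H: 10
  O: 1
Molecular formula: C4H10O.
  M = 4(12.011) + 10(1.008) + 15.999
    = 48.044 + 10.080 + 15.999 = 74.123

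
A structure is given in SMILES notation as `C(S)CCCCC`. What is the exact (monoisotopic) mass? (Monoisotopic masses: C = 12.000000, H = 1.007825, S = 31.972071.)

Atom tally by fragment:
  HSCH2 → C:1 H:3 S:1
  CH2 → C:1 H:2
  CH2 → C:1 H:2
  CH2 → C:1 H:2
  CH2 → C:1 H:2
  CH3 → C:1 H:3
Element totals:
  C: 6
  H: 14
  S: 1
Molecular formula: C6H14S.
  M = 6(12.0) + 14(1.007825) + 31.972071
    = 72.000000 + 14.109550 + 31.972071 = 118.081621

118.0816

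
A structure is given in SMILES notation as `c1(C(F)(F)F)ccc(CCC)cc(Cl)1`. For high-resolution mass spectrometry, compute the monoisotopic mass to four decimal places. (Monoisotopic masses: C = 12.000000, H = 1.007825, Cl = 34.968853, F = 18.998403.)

222.0423

Atom tally by fragment:
  benzene ring core → C:6 H:6
  (− 3 ring H displaced by substituents)
  + CF3 → C:1 F:3
  + CH2CH2CH3 → C:3 H:7
  + Cl → Cl:1
Element totals:
  C: 10
  H: 10
  Cl: 1
  F: 3
Molecular formula: C10H10ClF3.
  M = 10(12.0) + 10(1.007825) + 34.968853 + 3(18.998403)
    = 120.000000 + 10.078250 + 34.968853 + 56.995209 = 222.042312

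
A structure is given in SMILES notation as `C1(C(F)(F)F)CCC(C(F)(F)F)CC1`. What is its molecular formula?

Atom tally by fragment:
  cyclohexane ring core → C:6 H:12
  (− 2 ring H displaced by substituents)
  + CF3 → C:1 F:3
  + CF3 → C:1 F:3
Element totals:
  C: 8
  H: 10
  F: 6

C8H10F6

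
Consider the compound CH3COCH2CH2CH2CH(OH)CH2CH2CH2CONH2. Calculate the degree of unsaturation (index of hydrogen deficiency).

2

Atom tally by fragment:
  CH3COCH2 → C:3 H:5 O:1
  CH2 → C:1 H:2
  CH2 → C:1 H:2
  CH(OH) → C:1 H:2 O:1
  CH2 → C:1 H:2
  CH2 → C:1 H:2
  CH2CONH2 → C:2 H:4 O:1 N:1
Element totals:
  C: 10
  H: 19
  N: 1
  O: 3
Molecular formula: C10H19NO3.
DoU = (2C + 2 + N − H − X) / 2 = (2·10 + 2 + 1 − 19 − 0) / 2 = 2.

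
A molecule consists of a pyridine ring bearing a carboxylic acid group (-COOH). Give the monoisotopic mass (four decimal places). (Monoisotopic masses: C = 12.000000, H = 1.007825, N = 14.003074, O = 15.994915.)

Atom tally by fragment:
  pyridine ring core → C:5 H:5 N:1
  (− 1 ring H displaced by substituents)
  + COOH → C:1 H:1 O:2
Element totals:
  C: 6
  H: 5
  N: 1
  O: 2
Molecular formula: C6H5NO2.
  M = 6(12.0) + 5(1.007825) + 14.003074 + 2(15.994915)
    = 72.000000 + 5.039125 + 14.003074 + 31.989830 = 123.032029

123.0320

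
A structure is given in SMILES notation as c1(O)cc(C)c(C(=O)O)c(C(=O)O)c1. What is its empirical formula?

C9H8O5

Atom tally by fragment:
  benzene ring core → C:6 H:6
  (− 4 ring H displaced by substituents)
  + OH → O:1 H:1
  + CH3 → C:1 H:3
  + COOH → C:1 H:1 O:2
  + COOH → C:1 H:1 O:2
Element totals:
  C: 9
  H: 8
  O: 5
Molecular formula: C9H8O5.
gcd of subscripts (9, 8, 5) = 1, so the empirical formula equals the molecular formula.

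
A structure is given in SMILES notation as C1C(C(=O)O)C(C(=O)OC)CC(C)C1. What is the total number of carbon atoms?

10

Atom tally by fragment:
  cyclohexane ring core → C:6 H:12
  (− 3 ring H displaced by substituents)
  + COOH → C:1 H:1 O:2
  + COOCH3 → C:2 H:3 O:2
  + CH3 → C:1 H:3
Element totals:
  C: 10
  H: 16
  O: 4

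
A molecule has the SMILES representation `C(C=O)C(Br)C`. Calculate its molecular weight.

Atom tally by fragment:
  OHCCH2 → C:2 H:3 O:1
  CH(Br) → C:1 H:1 Br:1
  CH3 → C:1 H:3
Element totals:
  C: 4
  H: 7
  Br: 1
  O: 1
Molecular formula: C4H7BrO.
  M = 4(12.011) + 7(1.008) + 79.904 + 15.999
    = 48.044 + 7.056 + 79.904 + 15.999 = 151.003

151.00 g/mol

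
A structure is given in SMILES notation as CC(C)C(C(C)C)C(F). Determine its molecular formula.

C8H17F

Atom tally by fragment:
  CH3 → C:1 H:3
  CH(CH3) → C:2 H:4
  CH(CH(CH3)2) → C:4 H:8
  CH2F → C:1 H:2 F:1
Element totals:
  C: 8
  H: 17
  F: 1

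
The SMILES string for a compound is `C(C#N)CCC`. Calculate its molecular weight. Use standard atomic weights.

83.13 g/mol

Atom tally by fragment:
  NCCH2 → C:2 H:2 N:1
  CH2 → C:1 H:2
  CH2 → C:1 H:2
  CH3 → C:1 H:3
Element totals:
  C: 5
  H: 9
  N: 1
Molecular formula: C5H9N.
  M = 5(12.011) + 9(1.008) + 14.007
    = 60.055 + 9.072 + 14.007 = 83.134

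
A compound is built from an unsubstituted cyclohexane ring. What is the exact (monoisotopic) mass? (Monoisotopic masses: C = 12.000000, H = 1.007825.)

84.0939

Atom tally by fragment:
  cyclohexane ring core → C:6 H:12
Element totals:
  C: 6
  H: 12
Molecular formula: C6H12.
  M = 6(12.0) + 12(1.007825)
    = 72.000000 + 12.093900 = 84.093900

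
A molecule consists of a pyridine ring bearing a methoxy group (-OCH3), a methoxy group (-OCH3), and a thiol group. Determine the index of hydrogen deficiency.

4

Atom tally by fragment:
  pyridine ring core → C:5 H:5 N:1
  (− 3 ring H displaced by substituents)
  + OCH3 → C:1 H:3 O:1
  + OCH3 → C:1 H:3 O:1
  + SH → S:1 H:1
Element totals:
  C: 7
  H: 9
  N: 1
  O: 2
  S: 1
Molecular formula: C7H9NO2S.
DoU = (2C + 2 + N − H − X) / 2 = (2·7 + 2 + 1 − 9 − 0) / 2 = 4.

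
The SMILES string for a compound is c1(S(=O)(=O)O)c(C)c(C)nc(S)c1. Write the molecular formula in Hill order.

Atom tally by fragment:
  pyridine ring core → C:5 H:5 N:1
  (− 4 ring H displaced by substituents)
  + SO3H → S:1 O:3 H:1
  + CH3 → C:1 H:3
  + CH3 → C:1 H:3
  + SH → S:1 H:1
Element totals:
  C: 7
  H: 9
  N: 1
  O: 3
  S: 2

C7H9NO3S2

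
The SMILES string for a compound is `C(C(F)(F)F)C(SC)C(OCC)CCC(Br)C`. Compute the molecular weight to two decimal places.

337.24 g/mol

Atom tally by fragment:
  F3CCH2 → C:2 H:2 F:3
  CH(SCH3) → C:2 H:4 S:1
  CH(OC2H5) → C:3 H:6 O:1
  CH2 → C:1 H:2
  CH2 → C:1 H:2
  CH(Br) → C:1 H:1 Br:1
  CH3 → C:1 H:3
Element totals:
  C: 11
  H: 20
  Br: 1
  F: 3
  O: 1
  S: 1
Molecular formula: C11H20BrF3OS.
  M = 11(12.011) + 20(1.008) + 79.904 + 3(18.998) + 15.999 + 32.06
    = 132.121 + 20.160 + 79.904 + 56.994 + 15.999 + 32.060 = 337.238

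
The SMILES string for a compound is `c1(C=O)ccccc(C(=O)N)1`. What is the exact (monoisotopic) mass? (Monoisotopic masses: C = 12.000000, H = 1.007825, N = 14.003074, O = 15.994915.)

Atom tally by fragment:
  benzene ring core → C:6 H:6
  (− 2 ring H displaced by substituents)
  + CHO → C:1 H:1 O:1
  + CONH2 → C:1 H:2 O:1 N:1
Element totals:
  C: 8
  H: 7
  N: 1
  O: 2
Molecular formula: C8H7NO2.
  M = 8(12.0) + 7(1.007825) + 14.003074 + 2(15.994915)
    = 96.000000 + 7.054775 + 14.003074 + 31.989830 = 149.047679

149.0477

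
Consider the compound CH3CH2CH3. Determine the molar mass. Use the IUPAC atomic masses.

Atom tally by fragment:
  CH3 → C:1 H:3
  CH2 → C:1 H:2
  CH3 → C:1 H:3
Element totals:
  C: 3
  H: 8
Molecular formula: C3H8.
  M = 3(12.011) + 8(1.008)
    = 36.033 + 8.064 = 44.097

44.10 g/mol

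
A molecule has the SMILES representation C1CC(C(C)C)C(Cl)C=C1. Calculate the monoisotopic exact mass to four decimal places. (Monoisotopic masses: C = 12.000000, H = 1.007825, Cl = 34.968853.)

158.0862

Atom tally by fragment:
  cyclohexene ring core → C:6 H:10
  (− 2 ring H displaced by substituents)
  + CH(CH3)2 → C:3 H:7
  + Cl → Cl:1
Element totals:
  C: 9
  H: 15
  Cl: 1
Molecular formula: C9H15Cl.
  M = 9(12.0) + 15(1.007825) + 34.968853
    = 108.000000 + 15.117375 + 34.968853 = 158.086228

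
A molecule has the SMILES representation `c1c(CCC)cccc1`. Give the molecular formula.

Atom tally by fragment:
  benzene ring core → C:6 H:6
  (− 1 ring H displaced by substituents)
  + CH2CH2CH3 → C:3 H:7
Element totals:
  C: 9
  H: 12

C9H12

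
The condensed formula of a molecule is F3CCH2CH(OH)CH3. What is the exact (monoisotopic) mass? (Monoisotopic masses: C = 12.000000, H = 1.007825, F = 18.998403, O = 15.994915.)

128.0449

Element totals:
  C: 4
  H: 7
  F: 3
  O: 1
Molecular formula: C4H7F3O.
  M = 4(12.0) + 7(1.007825) + 3(18.998403) + 15.994915
    = 48.000000 + 7.054775 + 56.995209 + 15.994915 = 128.044899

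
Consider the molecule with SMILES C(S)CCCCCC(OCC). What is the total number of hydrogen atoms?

Atom tally by fragment:
  HSCH2 → C:1 H:3 S:1
  CH2 → C:1 H:2
  CH2 → C:1 H:2
  CH2 → C:1 H:2
  CH2 → C:1 H:2
  CH2 → C:1 H:2
  CH2OC2H5 → C:3 H:7 O:1
Element totals:
  C: 9
  H: 20
  O: 1
  S: 1

20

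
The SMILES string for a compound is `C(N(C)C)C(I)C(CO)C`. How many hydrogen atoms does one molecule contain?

16

Atom tally by fragment:
  (CH3)2NCH2 → C:3 H:8 N:1
  CH(I) → C:1 H:1 I:1
  CH(CH2OH) → C:2 H:4 O:1
  CH3 → C:1 H:3
Element totals:
  C: 7
  H: 16
  I: 1
  N: 1
  O: 1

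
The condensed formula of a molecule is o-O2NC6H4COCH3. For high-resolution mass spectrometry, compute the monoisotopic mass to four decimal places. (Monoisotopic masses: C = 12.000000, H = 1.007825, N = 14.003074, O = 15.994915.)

165.0426

Element totals:
  C: 8
  H: 7
  N: 1
  O: 3
Molecular formula: C8H7NO3.
  M = 8(12.0) + 7(1.007825) + 14.003074 + 3(15.994915)
    = 96.000000 + 7.054775 + 14.003074 + 47.984745 = 165.042594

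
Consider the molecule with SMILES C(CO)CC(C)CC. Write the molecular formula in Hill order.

C7H16O

Atom tally by fragment:
  HOCH2CH2 → C:2 H:5 O:1
  CH2 → C:1 H:2
  CH(CH3) → C:2 H:4
  CH2 → C:1 H:2
  CH3 → C:1 H:3
Element totals:
  C: 7
  H: 16
  O: 1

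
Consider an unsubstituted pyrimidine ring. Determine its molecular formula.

C4H4N2

Atom tally by fragment:
  pyrimidine ring core → C:4 H:4 N:2
Element totals:
  C: 4
  H: 4
  N: 2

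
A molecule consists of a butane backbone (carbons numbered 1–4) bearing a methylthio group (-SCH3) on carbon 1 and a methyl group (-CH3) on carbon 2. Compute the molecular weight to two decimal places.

118.24 g/mol

Atom tally by fragment:
  CH3SCH2 → C:2 H:5 S:1
  CH(CH3) → C:2 H:4
  CH2 → C:1 H:2
  CH3 → C:1 H:3
Element totals:
  C: 6
  H: 14
  S: 1
Molecular formula: C6H14S.
  M = 6(12.011) + 14(1.008) + 32.06
    = 72.066 + 14.112 + 32.060 = 118.238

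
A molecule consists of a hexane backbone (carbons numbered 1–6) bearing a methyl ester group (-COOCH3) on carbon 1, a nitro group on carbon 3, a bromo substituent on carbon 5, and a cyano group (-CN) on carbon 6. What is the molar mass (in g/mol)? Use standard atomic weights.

Atom tally by fragment:
  CH3OOCCH2 → C:3 H:5 O:2
  CH2 → C:1 H:2
  CH(NO2) → C:1 H:1 N:1 O:2
  CH2 → C:1 H:2
  CH(Br) → C:1 H:1 Br:1
  CH2CN → C:2 H:2 N:1
Element totals:
  C: 9
  H: 13
  Br: 1
  N: 2
  O: 4
Molecular formula: C9H13BrN2O4.
  M = 9(12.011) + 13(1.008) + 79.904 + 2(14.007) + 4(15.999)
    = 108.099 + 13.104 + 79.904 + 28.014 + 63.996 = 293.117

293.12 g/mol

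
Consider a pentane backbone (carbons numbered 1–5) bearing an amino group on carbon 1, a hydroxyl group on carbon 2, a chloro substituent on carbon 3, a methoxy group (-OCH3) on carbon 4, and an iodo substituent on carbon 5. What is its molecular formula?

C6H13ClINO2

Atom tally by fragment:
  H2NCH2 → C:1 H:4 N:1
  CH(OH) → C:1 H:2 O:1
  CH(Cl) → C:1 H:1 Cl:1
  CH(OCH3) → C:2 H:4 O:1
  CH2I → C:1 H:2 I:1
Element totals:
  C: 6
  H: 13
  Cl: 1
  I: 1
  N: 1
  O: 2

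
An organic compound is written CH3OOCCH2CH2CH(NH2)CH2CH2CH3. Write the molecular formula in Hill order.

Element totals:
  C: 8
  H: 17
  N: 1
  O: 2

C8H17NO2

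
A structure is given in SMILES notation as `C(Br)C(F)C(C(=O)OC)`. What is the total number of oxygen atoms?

2

Atom tally by fragment:
  BrCH2 → C:1 H:2 Br:1
  CH(F) → C:1 H:1 F:1
  CH2COOCH3 → C:3 H:5 O:2
Element totals:
  C: 5
  H: 8
  Br: 1
  F: 1
  O: 2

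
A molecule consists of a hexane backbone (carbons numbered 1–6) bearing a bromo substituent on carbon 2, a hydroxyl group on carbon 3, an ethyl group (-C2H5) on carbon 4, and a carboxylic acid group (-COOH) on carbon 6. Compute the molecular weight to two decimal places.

Atom tally by fragment:
  CH3 → C:1 H:3
  CH(Br) → C:1 H:1 Br:1
  CH(OH) → C:1 H:2 O:1
  CH(C2H5) → C:3 H:6
  CH2 → C:1 H:2
  CH2COOH → C:2 H:3 O:2
Element totals:
  C: 9
  H: 17
  Br: 1
  O: 3
Molecular formula: C9H17BrO3.
  M = 9(12.011) + 17(1.008) + 79.904 + 3(15.999)
    = 108.099 + 17.136 + 79.904 + 47.997 = 253.136

253.14 g/mol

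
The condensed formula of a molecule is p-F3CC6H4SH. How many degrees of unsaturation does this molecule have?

Atom tally by fragment:
  benzene ring core → C:6 H:6
  (− 2 ring H displaced by substituents)
  + CF3 → C:1 F:3
  + SH → S:1 H:1
Element totals:
  C: 7
  H: 5
  F: 3
  S: 1
Molecular formula: C7H5F3S.
DoU = (2C + 2 + N − H − X) / 2 = (2·7 + 2 + 0 − 5 − 3) / 2 = 4.

4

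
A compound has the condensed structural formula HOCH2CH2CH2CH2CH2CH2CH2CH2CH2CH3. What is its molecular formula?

C10H22O

Atom tally by fragment:
  HOCH2CH2 → C:2 H:5 O:1
  CH2 → C:1 H:2
  CH2 → C:1 H:2
  CH2 → C:1 H:2
  CH2 → C:1 H:2
  CH2 → C:1 H:2
  CH2 → C:1 H:2
  CH2 → C:1 H:2
  CH3 → C:1 H:3
Element totals:
  C: 10
  H: 22
  O: 1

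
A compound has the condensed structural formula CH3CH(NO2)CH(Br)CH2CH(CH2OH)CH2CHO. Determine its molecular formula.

Atom tally by fragment:
  CH3 → C:1 H:3
  CH(NO2) → C:1 H:1 N:1 O:2
  CH(Br) → C:1 H:1 Br:1
  CH2 → C:1 H:2
  CH(CH2OH) → C:2 H:4 O:1
  CH2CHO → C:2 H:3 O:1
Element totals:
  C: 8
  H: 14
  Br: 1
  N: 1
  O: 4

C8H14BrNO4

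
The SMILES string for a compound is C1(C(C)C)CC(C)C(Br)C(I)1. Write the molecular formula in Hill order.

Atom tally by fragment:
  cyclopentane ring core → C:5 H:10
  (− 4 ring H displaced by substituents)
  + CH(CH3)2 → C:3 H:7
  + CH3 → C:1 H:3
  + Br → Br:1
  + I → I:1
Element totals:
  C: 9
  H: 16
  Br: 1
  I: 1

C9H16BrI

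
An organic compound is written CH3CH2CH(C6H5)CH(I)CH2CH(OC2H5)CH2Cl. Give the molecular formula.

C15H22ClIO

Atom tally by fragment:
  CH3 → C:1 H:3
  CH2 → C:1 H:2
  CH(C6H5) → C:7 H:6
  CH(I) → C:1 H:1 I:1
  CH2 → C:1 H:2
  CH(OC2H5) → C:3 H:6 O:1
  CH2Cl → C:1 H:2 Cl:1
Element totals:
  C: 15
  H: 22
  Cl: 1
  I: 1
  O: 1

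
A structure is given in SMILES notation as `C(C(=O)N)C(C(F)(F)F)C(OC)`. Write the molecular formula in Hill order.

C6H10F3NO2

Atom tally by fragment:
  H2NOCCH2 → C:2 H:4 O:1 N:1
  CH(CF3) → C:2 H:1 F:3
  CH2OCH3 → C:2 H:5 O:1
Element totals:
  C: 6
  H: 10
  F: 3
  N: 1
  O: 2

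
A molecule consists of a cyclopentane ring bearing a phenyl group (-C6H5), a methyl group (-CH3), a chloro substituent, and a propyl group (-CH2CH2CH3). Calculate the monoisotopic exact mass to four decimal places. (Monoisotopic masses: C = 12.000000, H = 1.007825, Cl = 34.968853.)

236.1332

Atom tally by fragment:
  cyclopentane ring core → C:5 H:10
  (− 4 ring H displaced by substituents)
  + C6H5 → C:6 H:5
  + CH3 → C:1 H:3
  + Cl → Cl:1
  + CH2CH2CH3 → C:3 H:7
Element totals:
  C: 15
  H: 21
  Cl: 1
Molecular formula: C15H21Cl.
  M = 15(12.0) + 21(1.007825) + 34.968853
    = 180.000000 + 21.164325 + 34.968853 = 236.133178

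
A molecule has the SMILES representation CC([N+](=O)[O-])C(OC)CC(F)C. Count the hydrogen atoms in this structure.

14

Atom tally by fragment:
  CH3 → C:1 H:3
  CH(NO2) → C:1 H:1 N:1 O:2
  CH(OCH3) → C:2 H:4 O:1
  CH2 → C:1 H:2
  CH(F) → C:1 H:1 F:1
  CH3 → C:1 H:3
Element totals:
  C: 7
  H: 14
  F: 1
  N: 1
  O: 3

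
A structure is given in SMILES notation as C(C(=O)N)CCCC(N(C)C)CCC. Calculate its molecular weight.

Atom tally by fragment:
  H2NOCCH2 → C:2 H:4 O:1 N:1
  CH2 → C:1 H:2
  CH2 → C:1 H:2
  CH2 → C:1 H:2
  CH(N(CH3)2) → C:3 H:7 N:1
  CH2 → C:1 H:2
  CH2 → C:1 H:2
  CH3 → C:1 H:3
Element totals:
  C: 11
  H: 24
  N: 2
  O: 1
Molecular formula: C11H24N2O.
  M = 11(12.011) + 24(1.008) + 2(14.007) + 15.999
    = 132.121 + 24.192 + 28.014 + 15.999 = 200.326

200.33 g/mol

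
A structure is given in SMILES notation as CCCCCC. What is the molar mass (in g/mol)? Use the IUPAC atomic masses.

Atom tally by fragment:
  CH3 → C:1 H:3
  CH2 → C:1 H:2
  CH2 → C:1 H:2
  CH2 → C:1 H:2
  CH2 → C:1 H:2
  CH3 → C:1 H:3
Element totals:
  C: 6
  H: 14
Molecular formula: C6H14.
  M = 6(12.011) + 14(1.008)
    = 72.066 + 14.112 = 86.178

86.18 g/mol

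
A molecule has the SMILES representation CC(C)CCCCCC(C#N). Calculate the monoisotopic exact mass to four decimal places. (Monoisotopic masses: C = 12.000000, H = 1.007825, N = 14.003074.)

153.1517

Atom tally by fragment:
  CH3 → C:1 H:3
  CH(CH3) → C:2 H:4
  CH2 → C:1 H:2
  CH2 → C:1 H:2
  CH2 → C:1 H:2
  CH2 → C:1 H:2
  CH2 → C:1 H:2
  CH2CN → C:2 H:2 N:1
Element totals:
  C: 10
  H: 19
  N: 1
Molecular formula: C10H19N.
  M = 10(12.0) + 19(1.007825) + 14.003074
    = 120.000000 + 19.148675 + 14.003074 = 153.151749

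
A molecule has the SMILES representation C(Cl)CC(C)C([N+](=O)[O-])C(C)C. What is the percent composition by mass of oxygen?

16.52%

Atom tally by fragment:
  ClCH2 → C:1 H:2 Cl:1
  CH2 → C:1 H:2
  CH(CH3) → C:2 H:4
  CH(NO2) → C:1 H:1 N:1 O:2
  CH(CH3) → C:2 H:4
  CH3 → C:1 H:3
Element totals:
  C: 8
  H: 16
  Cl: 1
  N: 1
  O: 2
Molecular formula: C8H16ClNO2.
Molar mass = 193.671 g/mol.
Mass from O: 2 × 15.999 = 31.998 g/mol.
%O = 31.998 / 193.671 × 100 = 16.52%.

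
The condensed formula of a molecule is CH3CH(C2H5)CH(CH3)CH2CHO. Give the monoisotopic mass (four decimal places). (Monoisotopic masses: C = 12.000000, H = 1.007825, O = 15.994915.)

Element totals:
  C: 8
  H: 16
  O: 1
Molecular formula: C8H16O.
  M = 8(12.0) + 16(1.007825) + 15.994915
    = 96.000000 + 16.125200 + 15.994915 = 128.120115

128.1201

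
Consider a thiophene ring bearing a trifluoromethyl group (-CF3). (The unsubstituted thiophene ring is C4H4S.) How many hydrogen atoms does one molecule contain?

3

Atom tally by fragment:
  thiophene ring core → C:4 H:4 S:1
  (− 1 ring H displaced by substituents)
  + CF3 → C:1 F:3
Element totals:
  C: 5
  H: 3
  F: 3
  S: 1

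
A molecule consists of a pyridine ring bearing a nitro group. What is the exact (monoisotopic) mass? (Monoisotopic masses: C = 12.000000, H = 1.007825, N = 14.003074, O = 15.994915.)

Atom tally by fragment:
  pyridine ring core → C:5 H:5 N:1
  (− 1 ring H displaced by substituents)
  + NO2 → N:1 O:2
Element totals:
  C: 5
  H: 4
  N: 2
  O: 2
Molecular formula: C5H4N2O2.
  M = 5(12.0) + 4(1.007825) + 2(14.003074) + 2(15.994915)
    = 60.000000 + 4.031300 + 28.006148 + 31.989830 = 124.027278

124.0273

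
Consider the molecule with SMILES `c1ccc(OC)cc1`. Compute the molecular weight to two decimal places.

Atom tally by fragment:
  benzene ring core → C:6 H:6
  (− 1 ring H displaced by substituents)
  + OCH3 → C:1 H:3 O:1
Element totals:
  C: 7
  H: 8
  O: 1
Molecular formula: C7H8O.
  M = 7(12.011) + 8(1.008) + 15.999
    = 84.077 + 8.064 + 15.999 = 108.140

108.14 g/mol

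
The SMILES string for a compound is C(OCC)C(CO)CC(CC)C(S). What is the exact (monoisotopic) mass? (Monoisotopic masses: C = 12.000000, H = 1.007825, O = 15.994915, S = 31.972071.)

Atom tally by fragment:
  C2H5OCH2 → C:3 H:7 O:1
  CH(CH2OH) → C:2 H:4 O:1
  CH2 → C:1 H:2
  CH(C2H5) → C:3 H:6
  CH2SH → C:1 H:3 S:1
Element totals:
  C: 10
  H: 22
  O: 2
  S: 1
Molecular formula: C10H22O2S.
  M = 10(12.0) + 22(1.007825) + 2(15.994915) + 31.972071
    = 120.000000 + 22.172150 + 31.989830 + 31.972071 = 206.134051

206.1341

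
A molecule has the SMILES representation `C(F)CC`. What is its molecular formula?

Atom tally by fragment:
  FCH2 → C:1 H:2 F:1
  CH2 → C:1 H:2
  CH3 → C:1 H:3
Element totals:
  C: 3
  H: 7
  F: 1

C3H7F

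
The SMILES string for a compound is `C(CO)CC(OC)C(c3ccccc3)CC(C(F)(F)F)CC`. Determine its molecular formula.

Atom tally by fragment:
  HOCH2CH2 → C:2 H:5 O:1
  CH2 → C:1 H:2
  CH(OCH3) → C:2 H:4 O:1
  CH(C6H5) → C:7 H:6
  CH2 → C:1 H:2
  CH(CF3) → C:2 H:1 F:3
  CH2 → C:1 H:2
  CH3 → C:1 H:3
Element totals:
  C: 17
  H: 25
  F: 3
  O: 2

C17H25F3O2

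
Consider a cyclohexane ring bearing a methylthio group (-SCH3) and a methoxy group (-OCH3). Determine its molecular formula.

Atom tally by fragment:
  cyclohexane ring core → C:6 H:12
  (− 2 ring H displaced by substituents)
  + SCH3 → C:1 H:3 S:1
  + OCH3 → C:1 H:3 O:1
Element totals:
  C: 8
  H: 16
  O: 1
  S: 1

C8H16OS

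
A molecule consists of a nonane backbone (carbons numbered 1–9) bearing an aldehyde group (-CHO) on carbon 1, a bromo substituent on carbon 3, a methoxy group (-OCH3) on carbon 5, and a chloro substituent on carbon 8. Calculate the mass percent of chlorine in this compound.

Atom tally by fragment:
  OHCCH2 → C:2 H:3 O:1
  CH2 → C:1 H:2
  CH(Br) → C:1 H:1 Br:1
  CH2 → C:1 H:2
  CH(OCH3) → C:2 H:4 O:1
  CH2 → C:1 H:2
  CH2 → C:1 H:2
  CH(Cl) → C:1 H:1 Cl:1
  CH3 → C:1 H:3
Element totals:
  C: 11
  H: 20
  Br: 1
  Cl: 1
  O: 2
Molecular formula: C11H20BrClO2.
Molar mass = 299.633 g/mol.
Mass from Cl: 1 × 35.45 = 35.450 g/mol.
%Cl = 35.450 / 299.633 × 100 = 11.83%.

11.83%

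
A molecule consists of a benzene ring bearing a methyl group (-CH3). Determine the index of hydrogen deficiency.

Atom tally by fragment:
  benzene ring core → C:6 H:6
  (− 1 ring H displaced by substituents)
  + CH3 → C:1 H:3
Element totals:
  C: 7
  H: 8
Molecular formula: C7H8.
DoU = (2C + 2 + N − H − X) / 2 = (2·7 + 2 + 0 − 8 − 0) / 2 = 4.

4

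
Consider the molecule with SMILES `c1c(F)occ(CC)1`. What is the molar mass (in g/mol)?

Atom tally by fragment:
  furan ring core → C:4 H:4 O:1
  (− 2 ring H displaced by substituents)
  + F → F:1
  + C2H5 → C:2 H:5
Element totals:
  C: 6
  H: 7
  F: 1
  O: 1
Molecular formula: C6H7FO.
  M = 6(12.011) + 7(1.008) + 18.998 + 15.999
    = 72.066 + 7.056 + 18.998 + 15.999 = 114.119

114.12 g/mol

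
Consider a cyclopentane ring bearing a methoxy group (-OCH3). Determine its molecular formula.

Atom tally by fragment:
  cyclopentane ring core → C:5 H:10
  (− 1 ring H displaced by substituents)
  + OCH3 → C:1 H:3 O:1
Element totals:
  C: 6
  H: 12
  O: 1

C6H12O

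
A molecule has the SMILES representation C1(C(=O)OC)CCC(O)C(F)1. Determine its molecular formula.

Atom tally by fragment:
  cyclopentane ring core → C:5 H:10
  (− 3 ring H displaced by substituents)
  + COOCH3 → C:2 H:3 O:2
  + OH → O:1 H:1
  + F → F:1
Element totals:
  C: 7
  H: 11
  F: 1
  O: 3

C7H11FO3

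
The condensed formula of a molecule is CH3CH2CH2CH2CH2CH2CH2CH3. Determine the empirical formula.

Atom tally by fragment:
  CH3 → C:1 H:3
  CH2 → C:1 H:2
  CH2 → C:1 H:2
  CH2 → C:1 H:2
  CH2 → C:1 H:2
  CH2 → C:1 H:2
  CH2 → C:1 H:2
  CH3 → C:1 H:3
Element totals:
  C: 8
  H: 18
Molecular formula: C8H18.
gcd of subscripts = 2; dividing each by 2:
  C: 8/2 = 4
  H: 18/2 = 9

C4H9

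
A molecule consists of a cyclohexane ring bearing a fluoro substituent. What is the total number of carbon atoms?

Atom tally by fragment:
  cyclohexane ring core → C:6 H:12
  (− 1 ring H displaced by substituents)
  + F → F:1
Element totals:
  C: 6
  H: 11
  F: 1

6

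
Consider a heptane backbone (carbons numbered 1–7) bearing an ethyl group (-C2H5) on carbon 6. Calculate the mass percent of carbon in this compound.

84.28%

Atom tally by fragment:
  CH3 → C:1 H:3
  CH2 → C:1 H:2
  CH2 → C:1 H:2
  CH2 → C:1 H:2
  CH2 → C:1 H:2
  CH(C2H5) → C:3 H:6
  CH3 → C:1 H:3
Element totals:
  C: 9
  H: 20
Molecular formula: C9H20.
Molar mass = 128.259 g/mol.
Mass from C: 9 × 12.011 = 108.099 g/mol.
%C = 108.099 / 128.259 × 100 = 84.28%.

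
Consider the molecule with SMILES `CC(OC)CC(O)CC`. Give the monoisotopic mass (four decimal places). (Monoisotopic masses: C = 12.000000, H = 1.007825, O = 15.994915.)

Atom tally by fragment:
  CH3 → C:1 H:3
  CH(OCH3) → C:2 H:4 O:1
  CH2 → C:1 H:2
  CH(OH) → C:1 H:2 O:1
  CH2 → C:1 H:2
  CH3 → C:1 H:3
Element totals:
  C: 7
  H: 16
  O: 2
Molecular formula: C7H16O2.
  M = 7(12.0) + 16(1.007825) + 2(15.994915)
    = 84.000000 + 16.125200 + 31.989830 = 132.115030

132.1150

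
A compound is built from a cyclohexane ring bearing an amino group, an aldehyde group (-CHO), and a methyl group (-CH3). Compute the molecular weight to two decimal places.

Atom tally by fragment:
  cyclohexane ring core → C:6 H:12
  (− 3 ring H displaced by substituents)
  + NH2 → N:1 H:2
  + CHO → C:1 H:1 O:1
  + CH3 → C:1 H:3
Element totals:
  C: 8
  H: 15
  N: 1
  O: 1
Molecular formula: C8H15NO.
  M = 8(12.011) + 15(1.008) + 14.007 + 15.999
    = 96.088 + 15.120 + 14.007 + 15.999 = 141.214

141.21 g/mol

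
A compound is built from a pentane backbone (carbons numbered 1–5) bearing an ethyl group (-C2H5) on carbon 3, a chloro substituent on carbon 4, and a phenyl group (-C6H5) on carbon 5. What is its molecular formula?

C13H19Cl

Atom tally by fragment:
  CH3 → C:1 H:3
  CH2 → C:1 H:2
  CH(C2H5) → C:3 H:6
  CH(Cl) → C:1 H:1 Cl:1
  CH2C6H5 → C:7 H:7
Element totals:
  C: 13
  H: 19
  Cl: 1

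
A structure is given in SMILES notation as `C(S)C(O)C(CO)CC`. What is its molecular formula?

Atom tally by fragment:
  HSCH2 → C:1 H:3 S:1
  CH(OH) → C:1 H:2 O:1
  CH(CH2OH) → C:2 H:4 O:1
  CH2 → C:1 H:2
  CH3 → C:1 H:3
Element totals:
  C: 6
  H: 14
  O: 2
  S: 1

C6H14O2S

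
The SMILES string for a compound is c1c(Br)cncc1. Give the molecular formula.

C5H4BrN

Atom tally by fragment:
  pyridine ring core → C:5 H:5 N:1
  (− 1 ring H displaced by substituents)
  + Br → Br:1
Element totals:
  C: 5
  H: 4
  Br: 1
  N: 1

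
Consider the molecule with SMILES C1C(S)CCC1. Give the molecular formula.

Atom tally by fragment:
  cyclopentane ring core → C:5 H:10
  (− 1 ring H displaced by substituents)
  + SH → S:1 H:1
Element totals:
  C: 5
  H: 10
  S: 1

C5H10S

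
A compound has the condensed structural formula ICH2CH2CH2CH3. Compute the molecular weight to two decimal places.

Element totals:
  C: 4
  H: 9
  I: 1
Molecular formula: C4H9I.
  M = 4(12.011) + 9(1.008) + 126.904
    = 48.044 + 9.072 + 126.904 = 184.020

184.02 g/mol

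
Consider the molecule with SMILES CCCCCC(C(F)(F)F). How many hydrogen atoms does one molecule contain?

Atom tally by fragment:
  CH3 → C:1 H:3
  CH2 → C:1 H:2
  CH2 → C:1 H:2
  CH2 → C:1 H:2
  CH2 → C:1 H:2
  CH2CF3 → C:2 H:2 F:3
Element totals:
  C: 7
  H: 13
  F: 3

13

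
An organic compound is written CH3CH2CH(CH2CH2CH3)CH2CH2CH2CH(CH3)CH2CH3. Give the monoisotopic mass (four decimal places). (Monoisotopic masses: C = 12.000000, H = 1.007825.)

184.2191

Atom tally by fragment:
  CH3 → C:1 H:3
  CH2 → C:1 H:2
  CH(CH2CH2CH3) → C:4 H:8
  CH2 → C:1 H:2
  CH2 → C:1 H:2
  CH2 → C:1 H:2
  CH(CH3) → C:2 H:4
  CH2 → C:1 H:2
  CH3 → C:1 H:3
Element totals:
  C: 13
  H: 28
Molecular formula: C13H28.
  M = 13(12.0) + 28(1.007825)
    = 156.000000 + 28.219100 = 184.219100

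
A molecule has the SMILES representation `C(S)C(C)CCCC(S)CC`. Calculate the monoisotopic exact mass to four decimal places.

Atom tally by fragment:
  HSCH2 → C:1 H:3 S:1
  CH(CH3) → C:2 H:4
  CH2 → C:1 H:2
  CH2 → C:1 H:2
  CH2 → C:1 H:2
  CH(SH) → C:1 H:2 S:1
  CH2 → C:1 H:2
  CH3 → C:1 H:3
Element totals:
  C: 9
  H: 20
  S: 2
Molecular formula: C9H20S2.
  M = 9(12.0) + 20(1.007825) + 2(31.972071)
    = 108.000000 + 20.156500 + 63.944142 = 192.100642

192.1006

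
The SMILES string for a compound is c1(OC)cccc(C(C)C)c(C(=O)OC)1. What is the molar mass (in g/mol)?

Atom tally by fragment:
  benzene ring core → C:6 H:6
  (− 3 ring H displaced by substituents)
  + OCH3 → C:1 H:3 O:1
  + CH(CH3)2 → C:3 H:7
  + COOCH3 → C:2 H:3 O:2
Element totals:
  C: 12
  H: 16
  O: 3
Molecular formula: C12H16O3.
  M = 12(12.011) + 16(1.008) + 3(15.999)
    = 144.132 + 16.128 + 47.997 = 208.257

208.26 g/mol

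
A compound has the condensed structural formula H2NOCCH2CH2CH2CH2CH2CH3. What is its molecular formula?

C7H15NO

Element totals:
  C: 7
  H: 15
  N: 1
  O: 1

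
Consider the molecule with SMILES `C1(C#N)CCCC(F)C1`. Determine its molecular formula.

C7H10FN

Atom tally by fragment:
  cyclohexane ring core → C:6 H:12
  (− 2 ring H displaced by substituents)
  + CN → C:1 N:1
  + F → F:1
Element totals:
  C: 7
  H: 10
  F: 1
  N: 1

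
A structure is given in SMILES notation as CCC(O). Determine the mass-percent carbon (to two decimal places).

59.96%

Atom tally by fragment:
  CH3 → C:1 H:3
  CH2 → C:1 H:2
  CH2OH → C:1 H:3 O:1
Element totals:
  C: 3
  H: 8
  O: 1
Molecular formula: C3H8O.
Molar mass = 60.096 g/mol.
Mass from C: 3 × 12.011 = 36.033 g/mol.
%C = 36.033 / 60.096 × 100 = 59.96%.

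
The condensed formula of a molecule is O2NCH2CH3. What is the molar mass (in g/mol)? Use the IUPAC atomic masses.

75.07 g/mol

Atom tally by fragment:
  O2NCH2 → C:1 H:2 N:1 O:2
  CH3 → C:1 H:3
Element totals:
  C: 2
  H: 5
  N: 1
  O: 2
Molecular formula: C2H5NO2.
  M = 2(12.011) + 5(1.008) + 14.007 + 2(15.999)
    = 24.022 + 5.040 + 14.007 + 31.998 = 75.067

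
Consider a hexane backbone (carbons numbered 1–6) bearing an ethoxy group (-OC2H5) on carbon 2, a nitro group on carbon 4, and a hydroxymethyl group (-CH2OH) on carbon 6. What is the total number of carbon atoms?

9

Atom tally by fragment:
  CH3 → C:1 H:3
  CH(OC2H5) → C:3 H:6 O:1
  CH2 → C:1 H:2
  CH(NO2) → C:1 H:1 N:1 O:2
  CH2 → C:1 H:2
  CH2CH2OH → C:2 H:5 O:1
Element totals:
  C: 9
  H: 19
  N: 1
  O: 4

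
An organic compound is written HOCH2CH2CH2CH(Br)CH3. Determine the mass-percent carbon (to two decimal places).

35.95%

Element totals:
  C: 5
  H: 11
  Br: 1
  O: 1
Molecular formula: C5H11BrO.
Molar mass = 167.046 g/mol.
Mass from C: 5 × 12.011 = 60.055 g/mol.
%C = 60.055 / 167.046 × 100 = 35.95%.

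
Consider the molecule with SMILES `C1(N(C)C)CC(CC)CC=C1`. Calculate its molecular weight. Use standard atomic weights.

Atom tally by fragment:
  cyclohexene ring core → C:6 H:10
  (− 2 ring H displaced by substituents)
  + N(CH3)2 → N:1 C:2 H:6
  + C2H5 → C:2 H:5
Element totals:
  C: 10
  H: 19
  N: 1
Molecular formula: C10H19N.
  M = 10(12.011) + 19(1.008) + 14.007
    = 120.110 + 19.152 + 14.007 = 153.269

153.27 g/mol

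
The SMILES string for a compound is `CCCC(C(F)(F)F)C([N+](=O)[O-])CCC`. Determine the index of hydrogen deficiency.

Atom tally by fragment:
  CH3 → C:1 H:3
  CH2 → C:1 H:2
  CH2 → C:1 H:2
  CH(CF3) → C:2 H:1 F:3
  CH(NO2) → C:1 H:1 N:1 O:2
  CH2 → C:1 H:2
  CH2 → C:1 H:2
  CH3 → C:1 H:3
Element totals:
  C: 9
  H: 16
  F: 3
  N: 1
  O: 2
Molecular formula: C9H16F3NO2.
DoU = (2C + 2 + N − H − X) / 2 = (2·9 + 2 + 1 − 16 − 3) / 2 = 1.

1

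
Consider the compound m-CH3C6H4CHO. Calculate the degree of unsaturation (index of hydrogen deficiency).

Atom tally by fragment:
  benzene ring core → C:6 H:6
  (− 2 ring H displaced by substituents)
  + CH3 → C:1 H:3
  + CHO → C:1 H:1 O:1
Element totals:
  C: 8
  H: 8
  O: 1
Molecular formula: C8H8O.
DoU = (2C + 2 + N − H − X) / 2 = (2·8 + 2 + 0 − 8 − 0) / 2 = 5.

5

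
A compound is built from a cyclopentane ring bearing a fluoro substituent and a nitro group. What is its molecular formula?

Atom tally by fragment:
  cyclopentane ring core → C:5 H:10
  (− 2 ring H displaced by substituents)
  + F → F:1
  + NO2 → N:1 O:2
Element totals:
  C: 5
  H: 8
  F: 1
  N: 1
  O: 2

C5H8FNO2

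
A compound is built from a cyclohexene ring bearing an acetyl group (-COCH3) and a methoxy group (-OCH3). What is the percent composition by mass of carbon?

70.10%

Atom tally by fragment:
  cyclohexene ring core → C:6 H:10
  (− 2 ring H displaced by substituents)
  + COCH3 → C:2 H:3 O:1
  + OCH3 → C:1 H:3 O:1
Element totals:
  C: 9
  H: 14
  O: 2
Molecular formula: C9H14O2.
Molar mass = 154.209 g/mol.
Mass from C: 9 × 12.011 = 108.099 g/mol.
%C = 108.099 / 154.209 × 100 = 70.10%.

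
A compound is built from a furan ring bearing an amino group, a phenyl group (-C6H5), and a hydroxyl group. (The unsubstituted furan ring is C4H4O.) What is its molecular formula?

Atom tally by fragment:
  furan ring core → C:4 H:4 O:1
  (− 3 ring H displaced by substituents)
  + NH2 → N:1 H:2
  + C6H5 → C:6 H:5
  + OH → O:1 H:1
Element totals:
  C: 10
  H: 9
  N: 1
  O: 2

C10H9NO2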